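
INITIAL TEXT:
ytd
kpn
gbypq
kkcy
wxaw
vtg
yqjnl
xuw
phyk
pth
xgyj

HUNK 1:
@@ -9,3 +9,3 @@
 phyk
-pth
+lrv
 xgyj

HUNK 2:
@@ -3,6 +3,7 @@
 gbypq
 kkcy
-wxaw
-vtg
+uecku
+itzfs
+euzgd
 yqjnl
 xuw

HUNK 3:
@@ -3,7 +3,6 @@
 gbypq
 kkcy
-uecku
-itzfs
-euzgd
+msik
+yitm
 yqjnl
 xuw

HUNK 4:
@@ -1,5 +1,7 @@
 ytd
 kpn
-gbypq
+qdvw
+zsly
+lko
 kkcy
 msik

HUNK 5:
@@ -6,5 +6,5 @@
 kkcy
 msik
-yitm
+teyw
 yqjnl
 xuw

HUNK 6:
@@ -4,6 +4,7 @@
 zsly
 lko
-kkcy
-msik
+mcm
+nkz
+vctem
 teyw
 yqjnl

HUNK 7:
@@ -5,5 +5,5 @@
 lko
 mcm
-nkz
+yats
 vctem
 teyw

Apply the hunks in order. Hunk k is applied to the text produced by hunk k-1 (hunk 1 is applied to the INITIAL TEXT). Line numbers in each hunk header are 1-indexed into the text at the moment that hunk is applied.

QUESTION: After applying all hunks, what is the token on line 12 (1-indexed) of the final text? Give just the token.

Hunk 1: at line 9 remove [pth] add [lrv] -> 11 lines: ytd kpn gbypq kkcy wxaw vtg yqjnl xuw phyk lrv xgyj
Hunk 2: at line 3 remove [wxaw,vtg] add [uecku,itzfs,euzgd] -> 12 lines: ytd kpn gbypq kkcy uecku itzfs euzgd yqjnl xuw phyk lrv xgyj
Hunk 3: at line 3 remove [uecku,itzfs,euzgd] add [msik,yitm] -> 11 lines: ytd kpn gbypq kkcy msik yitm yqjnl xuw phyk lrv xgyj
Hunk 4: at line 1 remove [gbypq] add [qdvw,zsly,lko] -> 13 lines: ytd kpn qdvw zsly lko kkcy msik yitm yqjnl xuw phyk lrv xgyj
Hunk 5: at line 6 remove [yitm] add [teyw] -> 13 lines: ytd kpn qdvw zsly lko kkcy msik teyw yqjnl xuw phyk lrv xgyj
Hunk 6: at line 4 remove [kkcy,msik] add [mcm,nkz,vctem] -> 14 lines: ytd kpn qdvw zsly lko mcm nkz vctem teyw yqjnl xuw phyk lrv xgyj
Hunk 7: at line 5 remove [nkz] add [yats] -> 14 lines: ytd kpn qdvw zsly lko mcm yats vctem teyw yqjnl xuw phyk lrv xgyj
Final line 12: phyk

Answer: phyk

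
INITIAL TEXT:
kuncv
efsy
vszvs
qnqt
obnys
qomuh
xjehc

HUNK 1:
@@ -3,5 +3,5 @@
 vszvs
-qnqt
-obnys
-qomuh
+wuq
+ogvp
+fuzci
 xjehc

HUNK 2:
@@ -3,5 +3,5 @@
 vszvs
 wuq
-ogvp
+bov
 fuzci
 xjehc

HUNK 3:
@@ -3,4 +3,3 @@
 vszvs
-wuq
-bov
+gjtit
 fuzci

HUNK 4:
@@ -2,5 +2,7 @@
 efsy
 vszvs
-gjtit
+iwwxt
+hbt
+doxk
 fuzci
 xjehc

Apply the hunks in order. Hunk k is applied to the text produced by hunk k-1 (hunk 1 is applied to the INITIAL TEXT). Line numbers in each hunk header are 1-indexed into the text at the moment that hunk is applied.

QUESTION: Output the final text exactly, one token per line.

Answer: kuncv
efsy
vszvs
iwwxt
hbt
doxk
fuzci
xjehc

Derivation:
Hunk 1: at line 3 remove [qnqt,obnys,qomuh] add [wuq,ogvp,fuzci] -> 7 lines: kuncv efsy vszvs wuq ogvp fuzci xjehc
Hunk 2: at line 3 remove [ogvp] add [bov] -> 7 lines: kuncv efsy vszvs wuq bov fuzci xjehc
Hunk 3: at line 3 remove [wuq,bov] add [gjtit] -> 6 lines: kuncv efsy vszvs gjtit fuzci xjehc
Hunk 4: at line 2 remove [gjtit] add [iwwxt,hbt,doxk] -> 8 lines: kuncv efsy vszvs iwwxt hbt doxk fuzci xjehc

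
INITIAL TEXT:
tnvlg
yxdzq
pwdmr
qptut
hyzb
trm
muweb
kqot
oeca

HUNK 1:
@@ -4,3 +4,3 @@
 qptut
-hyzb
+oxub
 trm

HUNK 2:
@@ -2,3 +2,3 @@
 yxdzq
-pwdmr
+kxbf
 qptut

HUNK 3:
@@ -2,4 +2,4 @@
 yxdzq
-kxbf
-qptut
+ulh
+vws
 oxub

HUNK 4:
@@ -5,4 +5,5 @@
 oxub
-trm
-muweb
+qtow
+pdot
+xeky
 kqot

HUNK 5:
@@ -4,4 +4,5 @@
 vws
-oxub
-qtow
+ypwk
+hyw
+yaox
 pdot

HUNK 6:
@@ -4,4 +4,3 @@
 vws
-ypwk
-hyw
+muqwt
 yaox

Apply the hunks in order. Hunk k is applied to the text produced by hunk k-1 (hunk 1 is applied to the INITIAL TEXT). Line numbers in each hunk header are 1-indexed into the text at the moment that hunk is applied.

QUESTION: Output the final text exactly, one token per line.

Hunk 1: at line 4 remove [hyzb] add [oxub] -> 9 lines: tnvlg yxdzq pwdmr qptut oxub trm muweb kqot oeca
Hunk 2: at line 2 remove [pwdmr] add [kxbf] -> 9 lines: tnvlg yxdzq kxbf qptut oxub trm muweb kqot oeca
Hunk 3: at line 2 remove [kxbf,qptut] add [ulh,vws] -> 9 lines: tnvlg yxdzq ulh vws oxub trm muweb kqot oeca
Hunk 4: at line 5 remove [trm,muweb] add [qtow,pdot,xeky] -> 10 lines: tnvlg yxdzq ulh vws oxub qtow pdot xeky kqot oeca
Hunk 5: at line 4 remove [oxub,qtow] add [ypwk,hyw,yaox] -> 11 lines: tnvlg yxdzq ulh vws ypwk hyw yaox pdot xeky kqot oeca
Hunk 6: at line 4 remove [ypwk,hyw] add [muqwt] -> 10 lines: tnvlg yxdzq ulh vws muqwt yaox pdot xeky kqot oeca

Answer: tnvlg
yxdzq
ulh
vws
muqwt
yaox
pdot
xeky
kqot
oeca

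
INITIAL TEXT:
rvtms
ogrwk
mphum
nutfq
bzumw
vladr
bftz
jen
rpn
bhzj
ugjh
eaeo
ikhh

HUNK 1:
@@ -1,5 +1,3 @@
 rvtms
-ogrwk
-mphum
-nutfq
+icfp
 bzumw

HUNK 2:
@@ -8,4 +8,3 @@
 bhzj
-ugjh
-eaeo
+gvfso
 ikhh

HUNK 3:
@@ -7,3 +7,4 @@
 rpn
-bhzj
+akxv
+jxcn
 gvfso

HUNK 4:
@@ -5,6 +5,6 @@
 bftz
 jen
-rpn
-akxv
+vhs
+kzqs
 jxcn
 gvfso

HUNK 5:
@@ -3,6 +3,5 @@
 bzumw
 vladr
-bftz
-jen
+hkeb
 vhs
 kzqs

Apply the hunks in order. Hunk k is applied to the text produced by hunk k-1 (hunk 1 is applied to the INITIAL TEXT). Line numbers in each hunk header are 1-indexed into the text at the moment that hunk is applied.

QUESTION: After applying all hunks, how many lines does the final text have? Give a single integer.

Answer: 10

Derivation:
Hunk 1: at line 1 remove [ogrwk,mphum,nutfq] add [icfp] -> 11 lines: rvtms icfp bzumw vladr bftz jen rpn bhzj ugjh eaeo ikhh
Hunk 2: at line 8 remove [ugjh,eaeo] add [gvfso] -> 10 lines: rvtms icfp bzumw vladr bftz jen rpn bhzj gvfso ikhh
Hunk 3: at line 7 remove [bhzj] add [akxv,jxcn] -> 11 lines: rvtms icfp bzumw vladr bftz jen rpn akxv jxcn gvfso ikhh
Hunk 4: at line 5 remove [rpn,akxv] add [vhs,kzqs] -> 11 lines: rvtms icfp bzumw vladr bftz jen vhs kzqs jxcn gvfso ikhh
Hunk 5: at line 3 remove [bftz,jen] add [hkeb] -> 10 lines: rvtms icfp bzumw vladr hkeb vhs kzqs jxcn gvfso ikhh
Final line count: 10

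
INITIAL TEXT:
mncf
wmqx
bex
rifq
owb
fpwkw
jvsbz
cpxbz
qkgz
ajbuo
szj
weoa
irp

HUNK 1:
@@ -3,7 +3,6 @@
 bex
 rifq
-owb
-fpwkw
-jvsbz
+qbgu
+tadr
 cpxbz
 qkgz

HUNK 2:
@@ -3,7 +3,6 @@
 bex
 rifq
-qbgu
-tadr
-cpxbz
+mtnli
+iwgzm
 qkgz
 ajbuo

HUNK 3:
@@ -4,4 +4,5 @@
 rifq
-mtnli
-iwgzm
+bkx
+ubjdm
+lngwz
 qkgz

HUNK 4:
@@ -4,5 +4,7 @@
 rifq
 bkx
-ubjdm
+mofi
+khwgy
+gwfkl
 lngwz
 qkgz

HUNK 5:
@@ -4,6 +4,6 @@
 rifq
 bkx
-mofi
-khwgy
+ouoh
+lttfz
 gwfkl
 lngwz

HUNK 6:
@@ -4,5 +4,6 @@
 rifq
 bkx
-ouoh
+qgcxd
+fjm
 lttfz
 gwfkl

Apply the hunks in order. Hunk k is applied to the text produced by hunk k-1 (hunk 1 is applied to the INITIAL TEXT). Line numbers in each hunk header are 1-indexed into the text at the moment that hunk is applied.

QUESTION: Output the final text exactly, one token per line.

Hunk 1: at line 3 remove [owb,fpwkw,jvsbz] add [qbgu,tadr] -> 12 lines: mncf wmqx bex rifq qbgu tadr cpxbz qkgz ajbuo szj weoa irp
Hunk 2: at line 3 remove [qbgu,tadr,cpxbz] add [mtnli,iwgzm] -> 11 lines: mncf wmqx bex rifq mtnli iwgzm qkgz ajbuo szj weoa irp
Hunk 3: at line 4 remove [mtnli,iwgzm] add [bkx,ubjdm,lngwz] -> 12 lines: mncf wmqx bex rifq bkx ubjdm lngwz qkgz ajbuo szj weoa irp
Hunk 4: at line 4 remove [ubjdm] add [mofi,khwgy,gwfkl] -> 14 lines: mncf wmqx bex rifq bkx mofi khwgy gwfkl lngwz qkgz ajbuo szj weoa irp
Hunk 5: at line 4 remove [mofi,khwgy] add [ouoh,lttfz] -> 14 lines: mncf wmqx bex rifq bkx ouoh lttfz gwfkl lngwz qkgz ajbuo szj weoa irp
Hunk 6: at line 4 remove [ouoh] add [qgcxd,fjm] -> 15 lines: mncf wmqx bex rifq bkx qgcxd fjm lttfz gwfkl lngwz qkgz ajbuo szj weoa irp

Answer: mncf
wmqx
bex
rifq
bkx
qgcxd
fjm
lttfz
gwfkl
lngwz
qkgz
ajbuo
szj
weoa
irp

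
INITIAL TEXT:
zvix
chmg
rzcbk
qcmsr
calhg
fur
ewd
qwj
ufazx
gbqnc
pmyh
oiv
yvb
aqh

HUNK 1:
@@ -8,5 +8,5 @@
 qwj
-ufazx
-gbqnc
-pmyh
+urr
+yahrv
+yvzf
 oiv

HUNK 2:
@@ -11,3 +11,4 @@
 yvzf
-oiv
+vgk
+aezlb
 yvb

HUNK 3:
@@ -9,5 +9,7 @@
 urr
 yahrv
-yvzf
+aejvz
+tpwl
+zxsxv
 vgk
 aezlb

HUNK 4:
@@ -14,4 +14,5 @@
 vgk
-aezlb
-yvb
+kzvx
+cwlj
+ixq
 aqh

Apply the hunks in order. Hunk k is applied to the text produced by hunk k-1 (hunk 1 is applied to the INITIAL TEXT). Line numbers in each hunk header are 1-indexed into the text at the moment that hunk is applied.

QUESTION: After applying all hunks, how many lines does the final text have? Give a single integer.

Hunk 1: at line 8 remove [ufazx,gbqnc,pmyh] add [urr,yahrv,yvzf] -> 14 lines: zvix chmg rzcbk qcmsr calhg fur ewd qwj urr yahrv yvzf oiv yvb aqh
Hunk 2: at line 11 remove [oiv] add [vgk,aezlb] -> 15 lines: zvix chmg rzcbk qcmsr calhg fur ewd qwj urr yahrv yvzf vgk aezlb yvb aqh
Hunk 3: at line 9 remove [yvzf] add [aejvz,tpwl,zxsxv] -> 17 lines: zvix chmg rzcbk qcmsr calhg fur ewd qwj urr yahrv aejvz tpwl zxsxv vgk aezlb yvb aqh
Hunk 4: at line 14 remove [aezlb,yvb] add [kzvx,cwlj,ixq] -> 18 lines: zvix chmg rzcbk qcmsr calhg fur ewd qwj urr yahrv aejvz tpwl zxsxv vgk kzvx cwlj ixq aqh
Final line count: 18

Answer: 18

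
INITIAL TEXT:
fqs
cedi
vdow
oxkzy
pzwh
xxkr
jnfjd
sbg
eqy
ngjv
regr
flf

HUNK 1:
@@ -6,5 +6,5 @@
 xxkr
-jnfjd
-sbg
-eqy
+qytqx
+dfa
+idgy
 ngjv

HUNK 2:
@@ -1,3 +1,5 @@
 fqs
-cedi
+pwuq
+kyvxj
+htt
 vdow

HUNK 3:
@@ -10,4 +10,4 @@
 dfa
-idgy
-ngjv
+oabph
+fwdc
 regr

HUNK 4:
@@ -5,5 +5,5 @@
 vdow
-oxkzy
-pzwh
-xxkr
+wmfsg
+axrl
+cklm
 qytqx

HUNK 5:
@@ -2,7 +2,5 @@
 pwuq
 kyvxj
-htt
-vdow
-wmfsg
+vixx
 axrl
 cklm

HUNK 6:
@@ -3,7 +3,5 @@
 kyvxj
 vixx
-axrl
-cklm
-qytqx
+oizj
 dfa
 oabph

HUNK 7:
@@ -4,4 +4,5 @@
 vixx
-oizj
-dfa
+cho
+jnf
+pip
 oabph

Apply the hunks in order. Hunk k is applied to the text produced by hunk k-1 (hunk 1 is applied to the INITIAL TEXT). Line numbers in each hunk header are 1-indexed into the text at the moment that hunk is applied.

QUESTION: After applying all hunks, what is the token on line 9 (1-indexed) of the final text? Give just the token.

Answer: fwdc

Derivation:
Hunk 1: at line 6 remove [jnfjd,sbg,eqy] add [qytqx,dfa,idgy] -> 12 lines: fqs cedi vdow oxkzy pzwh xxkr qytqx dfa idgy ngjv regr flf
Hunk 2: at line 1 remove [cedi] add [pwuq,kyvxj,htt] -> 14 lines: fqs pwuq kyvxj htt vdow oxkzy pzwh xxkr qytqx dfa idgy ngjv regr flf
Hunk 3: at line 10 remove [idgy,ngjv] add [oabph,fwdc] -> 14 lines: fqs pwuq kyvxj htt vdow oxkzy pzwh xxkr qytqx dfa oabph fwdc regr flf
Hunk 4: at line 5 remove [oxkzy,pzwh,xxkr] add [wmfsg,axrl,cklm] -> 14 lines: fqs pwuq kyvxj htt vdow wmfsg axrl cklm qytqx dfa oabph fwdc regr flf
Hunk 5: at line 2 remove [htt,vdow,wmfsg] add [vixx] -> 12 lines: fqs pwuq kyvxj vixx axrl cklm qytqx dfa oabph fwdc regr flf
Hunk 6: at line 3 remove [axrl,cklm,qytqx] add [oizj] -> 10 lines: fqs pwuq kyvxj vixx oizj dfa oabph fwdc regr flf
Hunk 7: at line 4 remove [oizj,dfa] add [cho,jnf,pip] -> 11 lines: fqs pwuq kyvxj vixx cho jnf pip oabph fwdc regr flf
Final line 9: fwdc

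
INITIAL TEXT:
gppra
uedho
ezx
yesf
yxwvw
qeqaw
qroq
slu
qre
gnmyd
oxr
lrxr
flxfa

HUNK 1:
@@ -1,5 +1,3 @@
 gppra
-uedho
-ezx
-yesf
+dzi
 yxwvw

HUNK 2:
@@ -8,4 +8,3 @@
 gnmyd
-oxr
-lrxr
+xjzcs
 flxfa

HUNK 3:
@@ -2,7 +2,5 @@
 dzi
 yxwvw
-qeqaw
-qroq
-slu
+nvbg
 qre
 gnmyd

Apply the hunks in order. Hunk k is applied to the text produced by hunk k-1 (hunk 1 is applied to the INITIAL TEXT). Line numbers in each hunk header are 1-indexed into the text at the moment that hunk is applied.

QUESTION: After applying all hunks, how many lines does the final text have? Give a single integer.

Hunk 1: at line 1 remove [uedho,ezx,yesf] add [dzi] -> 11 lines: gppra dzi yxwvw qeqaw qroq slu qre gnmyd oxr lrxr flxfa
Hunk 2: at line 8 remove [oxr,lrxr] add [xjzcs] -> 10 lines: gppra dzi yxwvw qeqaw qroq slu qre gnmyd xjzcs flxfa
Hunk 3: at line 2 remove [qeqaw,qroq,slu] add [nvbg] -> 8 lines: gppra dzi yxwvw nvbg qre gnmyd xjzcs flxfa
Final line count: 8

Answer: 8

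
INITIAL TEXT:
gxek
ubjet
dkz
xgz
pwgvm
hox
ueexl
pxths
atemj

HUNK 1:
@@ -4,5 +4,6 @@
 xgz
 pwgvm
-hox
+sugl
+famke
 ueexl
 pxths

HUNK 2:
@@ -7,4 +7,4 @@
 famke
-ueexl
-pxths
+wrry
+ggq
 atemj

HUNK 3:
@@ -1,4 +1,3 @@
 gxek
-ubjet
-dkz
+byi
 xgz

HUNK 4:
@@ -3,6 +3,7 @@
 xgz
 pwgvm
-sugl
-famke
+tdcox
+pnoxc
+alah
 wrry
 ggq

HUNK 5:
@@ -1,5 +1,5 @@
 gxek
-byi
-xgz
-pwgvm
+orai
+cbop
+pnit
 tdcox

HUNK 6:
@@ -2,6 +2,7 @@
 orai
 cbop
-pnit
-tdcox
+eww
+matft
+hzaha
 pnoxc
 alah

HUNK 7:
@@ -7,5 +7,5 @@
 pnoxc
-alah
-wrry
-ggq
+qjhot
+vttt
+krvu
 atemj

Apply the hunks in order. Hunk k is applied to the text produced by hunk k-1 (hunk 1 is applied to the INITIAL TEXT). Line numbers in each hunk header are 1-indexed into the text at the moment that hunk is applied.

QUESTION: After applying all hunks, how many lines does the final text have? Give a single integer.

Hunk 1: at line 4 remove [hox] add [sugl,famke] -> 10 lines: gxek ubjet dkz xgz pwgvm sugl famke ueexl pxths atemj
Hunk 2: at line 7 remove [ueexl,pxths] add [wrry,ggq] -> 10 lines: gxek ubjet dkz xgz pwgvm sugl famke wrry ggq atemj
Hunk 3: at line 1 remove [ubjet,dkz] add [byi] -> 9 lines: gxek byi xgz pwgvm sugl famke wrry ggq atemj
Hunk 4: at line 3 remove [sugl,famke] add [tdcox,pnoxc,alah] -> 10 lines: gxek byi xgz pwgvm tdcox pnoxc alah wrry ggq atemj
Hunk 5: at line 1 remove [byi,xgz,pwgvm] add [orai,cbop,pnit] -> 10 lines: gxek orai cbop pnit tdcox pnoxc alah wrry ggq atemj
Hunk 6: at line 2 remove [pnit,tdcox] add [eww,matft,hzaha] -> 11 lines: gxek orai cbop eww matft hzaha pnoxc alah wrry ggq atemj
Hunk 7: at line 7 remove [alah,wrry,ggq] add [qjhot,vttt,krvu] -> 11 lines: gxek orai cbop eww matft hzaha pnoxc qjhot vttt krvu atemj
Final line count: 11

Answer: 11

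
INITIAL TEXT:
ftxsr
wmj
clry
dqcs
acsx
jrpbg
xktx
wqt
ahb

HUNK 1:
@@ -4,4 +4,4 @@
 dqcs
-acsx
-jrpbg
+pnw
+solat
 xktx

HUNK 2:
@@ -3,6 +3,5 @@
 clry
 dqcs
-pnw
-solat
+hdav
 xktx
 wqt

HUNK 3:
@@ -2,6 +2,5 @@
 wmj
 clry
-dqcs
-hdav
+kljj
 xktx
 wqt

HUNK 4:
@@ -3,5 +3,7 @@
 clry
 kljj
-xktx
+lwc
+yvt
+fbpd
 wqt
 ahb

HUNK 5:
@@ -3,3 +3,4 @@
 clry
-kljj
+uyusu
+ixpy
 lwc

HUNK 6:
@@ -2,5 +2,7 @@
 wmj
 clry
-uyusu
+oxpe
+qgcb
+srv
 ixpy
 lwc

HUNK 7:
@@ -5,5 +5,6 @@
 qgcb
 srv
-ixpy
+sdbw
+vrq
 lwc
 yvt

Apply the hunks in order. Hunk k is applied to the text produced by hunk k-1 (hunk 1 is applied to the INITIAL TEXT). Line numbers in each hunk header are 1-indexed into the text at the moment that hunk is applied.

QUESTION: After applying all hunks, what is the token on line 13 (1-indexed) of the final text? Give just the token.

Hunk 1: at line 4 remove [acsx,jrpbg] add [pnw,solat] -> 9 lines: ftxsr wmj clry dqcs pnw solat xktx wqt ahb
Hunk 2: at line 3 remove [pnw,solat] add [hdav] -> 8 lines: ftxsr wmj clry dqcs hdav xktx wqt ahb
Hunk 3: at line 2 remove [dqcs,hdav] add [kljj] -> 7 lines: ftxsr wmj clry kljj xktx wqt ahb
Hunk 4: at line 3 remove [xktx] add [lwc,yvt,fbpd] -> 9 lines: ftxsr wmj clry kljj lwc yvt fbpd wqt ahb
Hunk 5: at line 3 remove [kljj] add [uyusu,ixpy] -> 10 lines: ftxsr wmj clry uyusu ixpy lwc yvt fbpd wqt ahb
Hunk 6: at line 2 remove [uyusu] add [oxpe,qgcb,srv] -> 12 lines: ftxsr wmj clry oxpe qgcb srv ixpy lwc yvt fbpd wqt ahb
Hunk 7: at line 5 remove [ixpy] add [sdbw,vrq] -> 13 lines: ftxsr wmj clry oxpe qgcb srv sdbw vrq lwc yvt fbpd wqt ahb
Final line 13: ahb

Answer: ahb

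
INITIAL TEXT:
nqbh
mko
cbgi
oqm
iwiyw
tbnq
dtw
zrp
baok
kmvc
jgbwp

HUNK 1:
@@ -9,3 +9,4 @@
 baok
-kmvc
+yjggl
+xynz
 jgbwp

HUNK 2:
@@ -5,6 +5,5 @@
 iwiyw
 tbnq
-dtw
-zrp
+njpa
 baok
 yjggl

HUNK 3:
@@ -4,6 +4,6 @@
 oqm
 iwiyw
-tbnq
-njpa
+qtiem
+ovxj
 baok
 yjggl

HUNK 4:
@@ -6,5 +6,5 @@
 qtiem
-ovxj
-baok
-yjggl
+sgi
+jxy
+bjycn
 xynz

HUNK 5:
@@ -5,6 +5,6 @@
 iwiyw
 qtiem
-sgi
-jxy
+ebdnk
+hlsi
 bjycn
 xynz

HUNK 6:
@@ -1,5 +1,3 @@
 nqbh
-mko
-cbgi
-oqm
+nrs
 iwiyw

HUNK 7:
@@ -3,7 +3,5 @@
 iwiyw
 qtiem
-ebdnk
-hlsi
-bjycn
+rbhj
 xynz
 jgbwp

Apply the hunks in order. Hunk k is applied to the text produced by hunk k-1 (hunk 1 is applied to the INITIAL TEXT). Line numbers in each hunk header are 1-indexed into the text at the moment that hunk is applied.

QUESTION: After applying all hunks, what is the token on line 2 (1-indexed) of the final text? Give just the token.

Hunk 1: at line 9 remove [kmvc] add [yjggl,xynz] -> 12 lines: nqbh mko cbgi oqm iwiyw tbnq dtw zrp baok yjggl xynz jgbwp
Hunk 2: at line 5 remove [dtw,zrp] add [njpa] -> 11 lines: nqbh mko cbgi oqm iwiyw tbnq njpa baok yjggl xynz jgbwp
Hunk 3: at line 4 remove [tbnq,njpa] add [qtiem,ovxj] -> 11 lines: nqbh mko cbgi oqm iwiyw qtiem ovxj baok yjggl xynz jgbwp
Hunk 4: at line 6 remove [ovxj,baok,yjggl] add [sgi,jxy,bjycn] -> 11 lines: nqbh mko cbgi oqm iwiyw qtiem sgi jxy bjycn xynz jgbwp
Hunk 5: at line 5 remove [sgi,jxy] add [ebdnk,hlsi] -> 11 lines: nqbh mko cbgi oqm iwiyw qtiem ebdnk hlsi bjycn xynz jgbwp
Hunk 6: at line 1 remove [mko,cbgi,oqm] add [nrs] -> 9 lines: nqbh nrs iwiyw qtiem ebdnk hlsi bjycn xynz jgbwp
Hunk 7: at line 3 remove [ebdnk,hlsi,bjycn] add [rbhj] -> 7 lines: nqbh nrs iwiyw qtiem rbhj xynz jgbwp
Final line 2: nrs

Answer: nrs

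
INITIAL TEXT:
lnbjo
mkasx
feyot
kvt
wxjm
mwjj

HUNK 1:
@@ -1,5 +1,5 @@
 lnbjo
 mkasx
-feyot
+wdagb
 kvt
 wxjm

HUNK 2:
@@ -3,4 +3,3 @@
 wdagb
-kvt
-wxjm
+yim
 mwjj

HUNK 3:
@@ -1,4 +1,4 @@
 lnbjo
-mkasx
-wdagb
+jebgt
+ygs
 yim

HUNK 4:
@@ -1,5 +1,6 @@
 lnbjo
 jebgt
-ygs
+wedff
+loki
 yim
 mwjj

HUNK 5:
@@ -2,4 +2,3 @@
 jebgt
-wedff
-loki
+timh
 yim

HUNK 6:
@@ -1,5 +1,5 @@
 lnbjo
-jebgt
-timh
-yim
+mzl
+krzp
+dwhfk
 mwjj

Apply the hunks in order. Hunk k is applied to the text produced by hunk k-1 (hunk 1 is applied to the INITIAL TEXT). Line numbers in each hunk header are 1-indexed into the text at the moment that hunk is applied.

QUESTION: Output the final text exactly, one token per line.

Hunk 1: at line 1 remove [feyot] add [wdagb] -> 6 lines: lnbjo mkasx wdagb kvt wxjm mwjj
Hunk 2: at line 3 remove [kvt,wxjm] add [yim] -> 5 lines: lnbjo mkasx wdagb yim mwjj
Hunk 3: at line 1 remove [mkasx,wdagb] add [jebgt,ygs] -> 5 lines: lnbjo jebgt ygs yim mwjj
Hunk 4: at line 1 remove [ygs] add [wedff,loki] -> 6 lines: lnbjo jebgt wedff loki yim mwjj
Hunk 5: at line 2 remove [wedff,loki] add [timh] -> 5 lines: lnbjo jebgt timh yim mwjj
Hunk 6: at line 1 remove [jebgt,timh,yim] add [mzl,krzp,dwhfk] -> 5 lines: lnbjo mzl krzp dwhfk mwjj

Answer: lnbjo
mzl
krzp
dwhfk
mwjj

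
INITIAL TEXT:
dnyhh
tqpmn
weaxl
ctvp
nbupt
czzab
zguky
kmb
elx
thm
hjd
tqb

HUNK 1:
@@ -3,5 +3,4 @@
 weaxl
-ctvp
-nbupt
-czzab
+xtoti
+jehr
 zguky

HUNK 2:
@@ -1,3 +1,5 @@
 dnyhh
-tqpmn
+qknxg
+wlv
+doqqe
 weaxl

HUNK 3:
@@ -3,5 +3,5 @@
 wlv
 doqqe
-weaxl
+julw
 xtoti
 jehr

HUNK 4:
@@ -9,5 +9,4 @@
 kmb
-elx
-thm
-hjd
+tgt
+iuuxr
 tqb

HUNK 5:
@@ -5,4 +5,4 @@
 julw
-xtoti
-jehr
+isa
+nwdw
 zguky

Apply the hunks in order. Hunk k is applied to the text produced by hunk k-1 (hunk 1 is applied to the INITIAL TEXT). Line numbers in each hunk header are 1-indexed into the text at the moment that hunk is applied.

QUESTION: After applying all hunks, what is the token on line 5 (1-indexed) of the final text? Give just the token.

Hunk 1: at line 3 remove [ctvp,nbupt,czzab] add [xtoti,jehr] -> 11 lines: dnyhh tqpmn weaxl xtoti jehr zguky kmb elx thm hjd tqb
Hunk 2: at line 1 remove [tqpmn] add [qknxg,wlv,doqqe] -> 13 lines: dnyhh qknxg wlv doqqe weaxl xtoti jehr zguky kmb elx thm hjd tqb
Hunk 3: at line 3 remove [weaxl] add [julw] -> 13 lines: dnyhh qknxg wlv doqqe julw xtoti jehr zguky kmb elx thm hjd tqb
Hunk 4: at line 9 remove [elx,thm,hjd] add [tgt,iuuxr] -> 12 lines: dnyhh qknxg wlv doqqe julw xtoti jehr zguky kmb tgt iuuxr tqb
Hunk 5: at line 5 remove [xtoti,jehr] add [isa,nwdw] -> 12 lines: dnyhh qknxg wlv doqqe julw isa nwdw zguky kmb tgt iuuxr tqb
Final line 5: julw

Answer: julw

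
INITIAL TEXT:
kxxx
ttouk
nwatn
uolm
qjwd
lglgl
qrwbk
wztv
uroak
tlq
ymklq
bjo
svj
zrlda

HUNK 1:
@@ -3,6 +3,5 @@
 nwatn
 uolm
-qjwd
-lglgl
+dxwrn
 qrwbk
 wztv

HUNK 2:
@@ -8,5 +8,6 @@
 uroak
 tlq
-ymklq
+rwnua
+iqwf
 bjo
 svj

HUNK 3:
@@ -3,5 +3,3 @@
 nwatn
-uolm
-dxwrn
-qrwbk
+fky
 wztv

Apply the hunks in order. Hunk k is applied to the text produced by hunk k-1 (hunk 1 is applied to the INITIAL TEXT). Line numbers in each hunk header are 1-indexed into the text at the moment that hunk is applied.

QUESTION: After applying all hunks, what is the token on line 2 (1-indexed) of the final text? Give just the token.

Answer: ttouk

Derivation:
Hunk 1: at line 3 remove [qjwd,lglgl] add [dxwrn] -> 13 lines: kxxx ttouk nwatn uolm dxwrn qrwbk wztv uroak tlq ymklq bjo svj zrlda
Hunk 2: at line 8 remove [ymklq] add [rwnua,iqwf] -> 14 lines: kxxx ttouk nwatn uolm dxwrn qrwbk wztv uroak tlq rwnua iqwf bjo svj zrlda
Hunk 3: at line 3 remove [uolm,dxwrn,qrwbk] add [fky] -> 12 lines: kxxx ttouk nwatn fky wztv uroak tlq rwnua iqwf bjo svj zrlda
Final line 2: ttouk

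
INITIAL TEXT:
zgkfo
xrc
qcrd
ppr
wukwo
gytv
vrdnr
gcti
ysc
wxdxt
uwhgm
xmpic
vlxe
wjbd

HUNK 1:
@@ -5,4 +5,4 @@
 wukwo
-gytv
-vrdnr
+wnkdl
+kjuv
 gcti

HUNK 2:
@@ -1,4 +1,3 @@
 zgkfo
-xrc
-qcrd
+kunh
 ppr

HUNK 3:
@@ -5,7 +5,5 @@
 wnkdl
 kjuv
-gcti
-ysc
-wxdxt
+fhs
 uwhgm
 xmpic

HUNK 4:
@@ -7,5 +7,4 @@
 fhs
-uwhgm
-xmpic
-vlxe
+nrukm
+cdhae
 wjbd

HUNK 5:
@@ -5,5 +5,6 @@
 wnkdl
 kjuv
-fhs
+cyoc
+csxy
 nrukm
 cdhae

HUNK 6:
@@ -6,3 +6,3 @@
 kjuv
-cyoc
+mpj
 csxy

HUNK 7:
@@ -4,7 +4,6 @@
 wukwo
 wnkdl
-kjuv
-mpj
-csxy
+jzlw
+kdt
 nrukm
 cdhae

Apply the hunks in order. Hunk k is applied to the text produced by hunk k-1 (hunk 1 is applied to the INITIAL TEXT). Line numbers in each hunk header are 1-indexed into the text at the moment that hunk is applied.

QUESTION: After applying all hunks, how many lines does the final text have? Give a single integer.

Answer: 10

Derivation:
Hunk 1: at line 5 remove [gytv,vrdnr] add [wnkdl,kjuv] -> 14 lines: zgkfo xrc qcrd ppr wukwo wnkdl kjuv gcti ysc wxdxt uwhgm xmpic vlxe wjbd
Hunk 2: at line 1 remove [xrc,qcrd] add [kunh] -> 13 lines: zgkfo kunh ppr wukwo wnkdl kjuv gcti ysc wxdxt uwhgm xmpic vlxe wjbd
Hunk 3: at line 5 remove [gcti,ysc,wxdxt] add [fhs] -> 11 lines: zgkfo kunh ppr wukwo wnkdl kjuv fhs uwhgm xmpic vlxe wjbd
Hunk 4: at line 7 remove [uwhgm,xmpic,vlxe] add [nrukm,cdhae] -> 10 lines: zgkfo kunh ppr wukwo wnkdl kjuv fhs nrukm cdhae wjbd
Hunk 5: at line 5 remove [fhs] add [cyoc,csxy] -> 11 lines: zgkfo kunh ppr wukwo wnkdl kjuv cyoc csxy nrukm cdhae wjbd
Hunk 6: at line 6 remove [cyoc] add [mpj] -> 11 lines: zgkfo kunh ppr wukwo wnkdl kjuv mpj csxy nrukm cdhae wjbd
Hunk 7: at line 4 remove [kjuv,mpj,csxy] add [jzlw,kdt] -> 10 lines: zgkfo kunh ppr wukwo wnkdl jzlw kdt nrukm cdhae wjbd
Final line count: 10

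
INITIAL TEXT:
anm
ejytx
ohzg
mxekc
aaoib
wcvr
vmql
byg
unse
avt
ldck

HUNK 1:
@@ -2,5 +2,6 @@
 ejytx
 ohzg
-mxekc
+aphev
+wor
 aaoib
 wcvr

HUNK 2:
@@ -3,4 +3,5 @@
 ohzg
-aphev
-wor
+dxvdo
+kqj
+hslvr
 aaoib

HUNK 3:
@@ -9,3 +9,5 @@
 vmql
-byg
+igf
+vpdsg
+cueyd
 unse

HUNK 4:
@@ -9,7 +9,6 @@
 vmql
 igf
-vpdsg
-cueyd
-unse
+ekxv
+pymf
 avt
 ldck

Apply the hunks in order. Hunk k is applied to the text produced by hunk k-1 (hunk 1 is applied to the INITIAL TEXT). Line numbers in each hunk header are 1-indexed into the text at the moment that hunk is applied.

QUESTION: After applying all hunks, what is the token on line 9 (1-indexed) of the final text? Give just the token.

Hunk 1: at line 2 remove [mxekc] add [aphev,wor] -> 12 lines: anm ejytx ohzg aphev wor aaoib wcvr vmql byg unse avt ldck
Hunk 2: at line 3 remove [aphev,wor] add [dxvdo,kqj,hslvr] -> 13 lines: anm ejytx ohzg dxvdo kqj hslvr aaoib wcvr vmql byg unse avt ldck
Hunk 3: at line 9 remove [byg] add [igf,vpdsg,cueyd] -> 15 lines: anm ejytx ohzg dxvdo kqj hslvr aaoib wcvr vmql igf vpdsg cueyd unse avt ldck
Hunk 4: at line 9 remove [vpdsg,cueyd,unse] add [ekxv,pymf] -> 14 lines: anm ejytx ohzg dxvdo kqj hslvr aaoib wcvr vmql igf ekxv pymf avt ldck
Final line 9: vmql

Answer: vmql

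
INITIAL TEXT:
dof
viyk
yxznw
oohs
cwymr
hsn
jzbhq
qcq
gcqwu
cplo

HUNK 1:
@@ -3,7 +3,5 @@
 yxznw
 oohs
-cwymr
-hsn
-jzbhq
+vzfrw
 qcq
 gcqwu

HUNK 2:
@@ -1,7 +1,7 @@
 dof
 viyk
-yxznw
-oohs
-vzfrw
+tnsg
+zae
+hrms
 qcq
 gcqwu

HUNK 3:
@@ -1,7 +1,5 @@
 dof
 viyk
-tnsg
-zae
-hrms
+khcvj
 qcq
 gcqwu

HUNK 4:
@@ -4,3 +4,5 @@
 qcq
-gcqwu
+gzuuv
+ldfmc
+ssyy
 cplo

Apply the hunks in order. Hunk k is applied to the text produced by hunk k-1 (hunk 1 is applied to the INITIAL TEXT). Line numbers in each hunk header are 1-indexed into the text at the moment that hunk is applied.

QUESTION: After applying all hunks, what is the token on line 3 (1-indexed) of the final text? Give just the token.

Answer: khcvj

Derivation:
Hunk 1: at line 3 remove [cwymr,hsn,jzbhq] add [vzfrw] -> 8 lines: dof viyk yxznw oohs vzfrw qcq gcqwu cplo
Hunk 2: at line 1 remove [yxznw,oohs,vzfrw] add [tnsg,zae,hrms] -> 8 lines: dof viyk tnsg zae hrms qcq gcqwu cplo
Hunk 3: at line 1 remove [tnsg,zae,hrms] add [khcvj] -> 6 lines: dof viyk khcvj qcq gcqwu cplo
Hunk 4: at line 4 remove [gcqwu] add [gzuuv,ldfmc,ssyy] -> 8 lines: dof viyk khcvj qcq gzuuv ldfmc ssyy cplo
Final line 3: khcvj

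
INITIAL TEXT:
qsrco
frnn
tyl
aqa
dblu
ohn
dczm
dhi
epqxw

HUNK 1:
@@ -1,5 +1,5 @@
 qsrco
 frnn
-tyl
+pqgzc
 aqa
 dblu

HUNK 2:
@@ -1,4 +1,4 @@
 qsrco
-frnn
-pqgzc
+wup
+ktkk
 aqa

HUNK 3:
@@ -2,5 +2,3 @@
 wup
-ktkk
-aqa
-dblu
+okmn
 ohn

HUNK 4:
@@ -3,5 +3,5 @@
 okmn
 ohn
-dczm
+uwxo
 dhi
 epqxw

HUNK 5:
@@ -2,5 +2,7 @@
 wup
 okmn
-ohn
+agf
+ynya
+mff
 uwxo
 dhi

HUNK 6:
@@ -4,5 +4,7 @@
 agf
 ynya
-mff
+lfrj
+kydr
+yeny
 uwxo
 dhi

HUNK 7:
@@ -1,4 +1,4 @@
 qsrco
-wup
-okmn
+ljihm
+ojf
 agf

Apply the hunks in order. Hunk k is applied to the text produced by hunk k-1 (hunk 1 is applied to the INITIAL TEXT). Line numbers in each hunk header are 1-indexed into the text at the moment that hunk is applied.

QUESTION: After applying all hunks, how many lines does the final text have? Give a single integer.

Answer: 11

Derivation:
Hunk 1: at line 1 remove [tyl] add [pqgzc] -> 9 lines: qsrco frnn pqgzc aqa dblu ohn dczm dhi epqxw
Hunk 2: at line 1 remove [frnn,pqgzc] add [wup,ktkk] -> 9 lines: qsrco wup ktkk aqa dblu ohn dczm dhi epqxw
Hunk 3: at line 2 remove [ktkk,aqa,dblu] add [okmn] -> 7 lines: qsrco wup okmn ohn dczm dhi epqxw
Hunk 4: at line 3 remove [dczm] add [uwxo] -> 7 lines: qsrco wup okmn ohn uwxo dhi epqxw
Hunk 5: at line 2 remove [ohn] add [agf,ynya,mff] -> 9 lines: qsrco wup okmn agf ynya mff uwxo dhi epqxw
Hunk 6: at line 4 remove [mff] add [lfrj,kydr,yeny] -> 11 lines: qsrco wup okmn agf ynya lfrj kydr yeny uwxo dhi epqxw
Hunk 7: at line 1 remove [wup,okmn] add [ljihm,ojf] -> 11 lines: qsrco ljihm ojf agf ynya lfrj kydr yeny uwxo dhi epqxw
Final line count: 11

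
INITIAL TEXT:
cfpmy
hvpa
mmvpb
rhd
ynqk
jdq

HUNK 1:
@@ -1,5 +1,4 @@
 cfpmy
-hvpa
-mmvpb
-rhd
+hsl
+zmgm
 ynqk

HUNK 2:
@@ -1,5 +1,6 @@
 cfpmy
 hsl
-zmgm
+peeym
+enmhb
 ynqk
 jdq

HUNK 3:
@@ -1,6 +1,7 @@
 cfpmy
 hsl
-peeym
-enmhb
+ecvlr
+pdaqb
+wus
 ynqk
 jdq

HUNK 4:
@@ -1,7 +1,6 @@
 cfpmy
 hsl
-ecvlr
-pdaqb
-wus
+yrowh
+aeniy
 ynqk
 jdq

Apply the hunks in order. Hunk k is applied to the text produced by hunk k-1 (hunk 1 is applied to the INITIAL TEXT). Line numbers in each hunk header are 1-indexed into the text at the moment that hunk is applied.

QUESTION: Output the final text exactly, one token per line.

Hunk 1: at line 1 remove [hvpa,mmvpb,rhd] add [hsl,zmgm] -> 5 lines: cfpmy hsl zmgm ynqk jdq
Hunk 2: at line 1 remove [zmgm] add [peeym,enmhb] -> 6 lines: cfpmy hsl peeym enmhb ynqk jdq
Hunk 3: at line 1 remove [peeym,enmhb] add [ecvlr,pdaqb,wus] -> 7 lines: cfpmy hsl ecvlr pdaqb wus ynqk jdq
Hunk 4: at line 1 remove [ecvlr,pdaqb,wus] add [yrowh,aeniy] -> 6 lines: cfpmy hsl yrowh aeniy ynqk jdq

Answer: cfpmy
hsl
yrowh
aeniy
ynqk
jdq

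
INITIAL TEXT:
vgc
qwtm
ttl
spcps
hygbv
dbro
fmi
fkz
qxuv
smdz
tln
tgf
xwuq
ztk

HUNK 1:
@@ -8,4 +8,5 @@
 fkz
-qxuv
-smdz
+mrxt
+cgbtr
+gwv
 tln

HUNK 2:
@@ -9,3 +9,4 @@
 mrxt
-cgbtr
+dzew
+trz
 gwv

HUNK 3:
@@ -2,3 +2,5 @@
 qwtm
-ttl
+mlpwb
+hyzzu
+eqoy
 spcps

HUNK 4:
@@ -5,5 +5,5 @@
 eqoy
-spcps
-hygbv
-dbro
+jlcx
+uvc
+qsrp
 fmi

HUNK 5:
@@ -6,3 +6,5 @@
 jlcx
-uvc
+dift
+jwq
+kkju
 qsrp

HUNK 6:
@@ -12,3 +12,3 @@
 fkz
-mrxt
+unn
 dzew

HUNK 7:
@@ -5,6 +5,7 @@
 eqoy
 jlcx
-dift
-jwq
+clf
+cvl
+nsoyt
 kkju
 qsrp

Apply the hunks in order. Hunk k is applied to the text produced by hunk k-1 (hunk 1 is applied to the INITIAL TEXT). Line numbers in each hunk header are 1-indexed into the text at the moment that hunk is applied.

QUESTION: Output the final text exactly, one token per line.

Answer: vgc
qwtm
mlpwb
hyzzu
eqoy
jlcx
clf
cvl
nsoyt
kkju
qsrp
fmi
fkz
unn
dzew
trz
gwv
tln
tgf
xwuq
ztk

Derivation:
Hunk 1: at line 8 remove [qxuv,smdz] add [mrxt,cgbtr,gwv] -> 15 lines: vgc qwtm ttl spcps hygbv dbro fmi fkz mrxt cgbtr gwv tln tgf xwuq ztk
Hunk 2: at line 9 remove [cgbtr] add [dzew,trz] -> 16 lines: vgc qwtm ttl spcps hygbv dbro fmi fkz mrxt dzew trz gwv tln tgf xwuq ztk
Hunk 3: at line 2 remove [ttl] add [mlpwb,hyzzu,eqoy] -> 18 lines: vgc qwtm mlpwb hyzzu eqoy spcps hygbv dbro fmi fkz mrxt dzew trz gwv tln tgf xwuq ztk
Hunk 4: at line 5 remove [spcps,hygbv,dbro] add [jlcx,uvc,qsrp] -> 18 lines: vgc qwtm mlpwb hyzzu eqoy jlcx uvc qsrp fmi fkz mrxt dzew trz gwv tln tgf xwuq ztk
Hunk 5: at line 6 remove [uvc] add [dift,jwq,kkju] -> 20 lines: vgc qwtm mlpwb hyzzu eqoy jlcx dift jwq kkju qsrp fmi fkz mrxt dzew trz gwv tln tgf xwuq ztk
Hunk 6: at line 12 remove [mrxt] add [unn] -> 20 lines: vgc qwtm mlpwb hyzzu eqoy jlcx dift jwq kkju qsrp fmi fkz unn dzew trz gwv tln tgf xwuq ztk
Hunk 7: at line 5 remove [dift,jwq] add [clf,cvl,nsoyt] -> 21 lines: vgc qwtm mlpwb hyzzu eqoy jlcx clf cvl nsoyt kkju qsrp fmi fkz unn dzew trz gwv tln tgf xwuq ztk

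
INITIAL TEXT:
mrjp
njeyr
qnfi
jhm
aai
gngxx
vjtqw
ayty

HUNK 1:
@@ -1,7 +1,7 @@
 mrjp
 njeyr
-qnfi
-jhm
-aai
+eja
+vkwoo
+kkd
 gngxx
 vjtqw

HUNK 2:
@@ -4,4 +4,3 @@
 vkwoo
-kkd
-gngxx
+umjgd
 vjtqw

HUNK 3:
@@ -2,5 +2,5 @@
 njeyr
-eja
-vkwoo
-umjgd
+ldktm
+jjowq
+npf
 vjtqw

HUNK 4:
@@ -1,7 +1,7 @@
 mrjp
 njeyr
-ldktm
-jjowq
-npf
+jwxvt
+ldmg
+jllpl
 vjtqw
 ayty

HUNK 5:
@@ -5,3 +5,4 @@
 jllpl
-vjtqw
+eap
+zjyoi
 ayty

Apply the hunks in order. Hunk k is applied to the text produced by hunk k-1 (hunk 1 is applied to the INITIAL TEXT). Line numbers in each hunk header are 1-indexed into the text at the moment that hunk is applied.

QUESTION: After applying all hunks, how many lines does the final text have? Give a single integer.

Hunk 1: at line 1 remove [qnfi,jhm,aai] add [eja,vkwoo,kkd] -> 8 lines: mrjp njeyr eja vkwoo kkd gngxx vjtqw ayty
Hunk 2: at line 4 remove [kkd,gngxx] add [umjgd] -> 7 lines: mrjp njeyr eja vkwoo umjgd vjtqw ayty
Hunk 3: at line 2 remove [eja,vkwoo,umjgd] add [ldktm,jjowq,npf] -> 7 lines: mrjp njeyr ldktm jjowq npf vjtqw ayty
Hunk 4: at line 1 remove [ldktm,jjowq,npf] add [jwxvt,ldmg,jllpl] -> 7 lines: mrjp njeyr jwxvt ldmg jllpl vjtqw ayty
Hunk 5: at line 5 remove [vjtqw] add [eap,zjyoi] -> 8 lines: mrjp njeyr jwxvt ldmg jllpl eap zjyoi ayty
Final line count: 8

Answer: 8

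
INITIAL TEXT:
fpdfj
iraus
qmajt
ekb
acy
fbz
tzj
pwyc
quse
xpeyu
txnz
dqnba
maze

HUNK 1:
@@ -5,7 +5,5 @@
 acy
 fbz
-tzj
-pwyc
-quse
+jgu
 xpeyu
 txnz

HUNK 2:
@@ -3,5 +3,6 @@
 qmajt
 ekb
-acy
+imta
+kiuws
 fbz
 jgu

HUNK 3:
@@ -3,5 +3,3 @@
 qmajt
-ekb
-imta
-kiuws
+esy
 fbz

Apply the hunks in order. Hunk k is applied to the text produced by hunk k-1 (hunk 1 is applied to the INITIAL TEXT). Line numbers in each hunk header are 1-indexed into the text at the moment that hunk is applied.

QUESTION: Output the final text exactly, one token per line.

Answer: fpdfj
iraus
qmajt
esy
fbz
jgu
xpeyu
txnz
dqnba
maze

Derivation:
Hunk 1: at line 5 remove [tzj,pwyc,quse] add [jgu] -> 11 lines: fpdfj iraus qmajt ekb acy fbz jgu xpeyu txnz dqnba maze
Hunk 2: at line 3 remove [acy] add [imta,kiuws] -> 12 lines: fpdfj iraus qmajt ekb imta kiuws fbz jgu xpeyu txnz dqnba maze
Hunk 3: at line 3 remove [ekb,imta,kiuws] add [esy] -> 10 lines: fpdfj iraus qmajt esy fbz jgu xpeyu txnz dqnba maze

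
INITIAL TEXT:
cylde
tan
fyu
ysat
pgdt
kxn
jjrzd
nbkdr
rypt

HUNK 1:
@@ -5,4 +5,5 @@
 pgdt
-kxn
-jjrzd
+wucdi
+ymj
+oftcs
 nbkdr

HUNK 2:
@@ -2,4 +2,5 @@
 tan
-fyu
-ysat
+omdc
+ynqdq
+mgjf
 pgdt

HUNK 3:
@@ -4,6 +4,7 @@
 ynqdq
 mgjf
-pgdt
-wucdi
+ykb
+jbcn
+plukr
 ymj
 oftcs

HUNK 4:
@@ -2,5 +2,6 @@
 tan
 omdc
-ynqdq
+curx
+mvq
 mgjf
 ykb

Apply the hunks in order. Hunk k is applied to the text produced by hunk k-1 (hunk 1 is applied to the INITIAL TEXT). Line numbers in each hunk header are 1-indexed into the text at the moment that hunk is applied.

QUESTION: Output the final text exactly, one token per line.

Answer: cylde
tan
omdc
curx
mvq
mgjf
ykb
jbcn
plukr
ymj
oftcs
nbkdr
rypt

Derivation:
Hunk 1: at line 5 remove [kxn,jjrzd] add [wucdi,ymj,oftcs] -> 10 lines: cylde tan fyu ysat pgdt wucdi ymj oftcs nbkdr rypt
Hunk 2: at line 2 remove [fyu,ysat] add [omdc,ynqdq,mgjf] -> 11 lines: cylde tan omdc ynqdq mgjf pgdt wucdi ymj oftcs nbkdr rypt
Hunk 3: at line 4 remove [pgdt,wucdi] add [ykb,jbcn,plukr] -> 12 lines: cylde tan omdc ynqdq mgjf ykb jbcn plukr ymj oftcs nbkdr rypt
Hunk 4: at line 2 remove [ynqdq] add [curx,mvq] -> 13 lines: cylde tan omdc curx mvq mgjf ykb jbcn plukr ymj oftcs nbkdr rypt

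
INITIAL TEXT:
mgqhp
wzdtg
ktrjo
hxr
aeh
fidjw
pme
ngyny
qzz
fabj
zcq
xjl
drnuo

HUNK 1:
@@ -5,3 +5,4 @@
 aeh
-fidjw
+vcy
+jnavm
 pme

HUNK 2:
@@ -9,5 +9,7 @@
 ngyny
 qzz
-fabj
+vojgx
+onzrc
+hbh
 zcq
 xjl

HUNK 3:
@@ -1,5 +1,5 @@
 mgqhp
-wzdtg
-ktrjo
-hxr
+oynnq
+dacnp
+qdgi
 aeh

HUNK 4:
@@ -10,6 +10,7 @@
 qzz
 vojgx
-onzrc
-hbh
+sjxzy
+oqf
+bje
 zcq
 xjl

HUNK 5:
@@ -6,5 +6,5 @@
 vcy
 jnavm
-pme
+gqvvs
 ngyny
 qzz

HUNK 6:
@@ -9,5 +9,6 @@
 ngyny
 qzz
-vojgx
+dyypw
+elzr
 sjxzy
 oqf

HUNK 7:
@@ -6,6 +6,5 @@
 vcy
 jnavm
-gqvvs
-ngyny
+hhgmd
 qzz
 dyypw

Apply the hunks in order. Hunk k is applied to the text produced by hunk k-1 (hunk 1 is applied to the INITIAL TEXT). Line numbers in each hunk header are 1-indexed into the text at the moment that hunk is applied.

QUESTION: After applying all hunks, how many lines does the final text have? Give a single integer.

Hunk 1: at line 5 remove [fidjw] add [vcy,jnavm] -> 14 lines: mgqhp wzdtg ktrjo hxr aeh vcy jnavm pme ngyny qzz fabj zcq xjl drnuo
Hunk 2: at line 9 remove [fabj] add [vojgx,onzrc,hbh] -> 16 lines: mgqhp wzdtg ktrjo hxr aeh vcy jnavm pme ngyny qzz vojgx onzrc hbh zcq xjl drnuo
Hunk 3: at line 1 remove [wzdtg,ktrjo,hxr] add [oynnq,dacnp,qdgi] -> 16 lines: mgqhp oynnq dacnp qdgi aeh vcy jnavm pme ngyny qzz vojgx onzrc hbh zcq xjl drnuo
Hunk 4: at line 10 remove [onzrc,hbh] add [sjxzy,oqf,bje] -> 17 lines: mgqhp oynnq dacnp qdgi aeh vcy jnavm pme ngyny qzz vojgx sjxzy oqf bje zcq xjl drnuo
Hunk 5: at line 6 remove [pme] add [gqvvs] -> 17 lines: mgqhp oynnq dacnp qdgi aeh vcy jnavm gqvvs ngyny qzz vojgx sjxzy oqf bje zcq xjl drnuo
Hunk 6: at line 9 remove [vojgx] add [dyypw,elzr] -> 18 lines: mgqhp oynnq dacnp qdgi aeh vcy jnavm gqvvs ngyny qzz dyypw elzr sjxzy oqf bje zcq xjl drnuo
Hunk 7: at line 6 remove [gqvvs,ngyny] add [hhgmd] -> 17 lines: mgqhp oynnq dacnp qdgi aeh vcy jnavm hhgmd qzz dyypw elzr sjxzy oqf bje zcq xjl drnuo
Final line count: 17

Answer: 17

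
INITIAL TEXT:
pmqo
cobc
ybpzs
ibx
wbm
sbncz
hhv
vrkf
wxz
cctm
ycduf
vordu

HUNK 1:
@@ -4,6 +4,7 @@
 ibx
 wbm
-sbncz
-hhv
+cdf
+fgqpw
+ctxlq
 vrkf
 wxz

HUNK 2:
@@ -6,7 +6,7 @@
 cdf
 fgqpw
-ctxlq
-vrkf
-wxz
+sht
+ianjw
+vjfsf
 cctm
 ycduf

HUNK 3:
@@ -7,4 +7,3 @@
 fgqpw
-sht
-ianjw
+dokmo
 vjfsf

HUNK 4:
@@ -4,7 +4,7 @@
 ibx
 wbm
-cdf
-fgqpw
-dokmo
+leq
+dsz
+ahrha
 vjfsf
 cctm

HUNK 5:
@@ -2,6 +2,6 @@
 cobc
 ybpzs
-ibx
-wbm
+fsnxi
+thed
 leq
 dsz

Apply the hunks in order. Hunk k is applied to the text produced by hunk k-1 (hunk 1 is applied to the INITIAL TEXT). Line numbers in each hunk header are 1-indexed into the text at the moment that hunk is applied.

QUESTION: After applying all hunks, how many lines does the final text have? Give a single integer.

Answer: 12

Derivation:
Hunk 1: at line 4 remove [sbncz,hhv] add [cdf,fgqpw,ctxlq] -> 13 lines: pmqo cobc ybpzs ibx wbm cdf fgqpw ctxlq vrkf wxz cctm ycduf vordu
Hunk 2: at line 6 remove [ctxlq,vrkf,wxz] add [sht,ianjw,vjfsf] -> 13 lines: pmqo cobc ybpzs ibx wbm cdf fgqpw sht ianjw vjfsf cctm ycduf vordu
Hunk 3: at line 7 remove [sht,ianjw] add [dokmo] -> 12 lines: pmqo cobc ybpzs ibx wbm cdf fgqpw dokmo vjfsf cctm ycduf vordu
Hunk 4: at line 4 remove [cdf,fgqpw,dokmo] add [leq,dsz,ahrha] -> 12 lines: pmqo cobc ybpzs ibx wbm leq dsz ahrha vjfsf cctm ycduf vordu
Hunk 5: at line 2 remove [ibx,wbm] add [fsnxi,thed] -> 12 lines: pmqo cobc ybpzs fsnxi thed leq dsz ahrha vjfsf cctm ycduf vordu
Final line count: 12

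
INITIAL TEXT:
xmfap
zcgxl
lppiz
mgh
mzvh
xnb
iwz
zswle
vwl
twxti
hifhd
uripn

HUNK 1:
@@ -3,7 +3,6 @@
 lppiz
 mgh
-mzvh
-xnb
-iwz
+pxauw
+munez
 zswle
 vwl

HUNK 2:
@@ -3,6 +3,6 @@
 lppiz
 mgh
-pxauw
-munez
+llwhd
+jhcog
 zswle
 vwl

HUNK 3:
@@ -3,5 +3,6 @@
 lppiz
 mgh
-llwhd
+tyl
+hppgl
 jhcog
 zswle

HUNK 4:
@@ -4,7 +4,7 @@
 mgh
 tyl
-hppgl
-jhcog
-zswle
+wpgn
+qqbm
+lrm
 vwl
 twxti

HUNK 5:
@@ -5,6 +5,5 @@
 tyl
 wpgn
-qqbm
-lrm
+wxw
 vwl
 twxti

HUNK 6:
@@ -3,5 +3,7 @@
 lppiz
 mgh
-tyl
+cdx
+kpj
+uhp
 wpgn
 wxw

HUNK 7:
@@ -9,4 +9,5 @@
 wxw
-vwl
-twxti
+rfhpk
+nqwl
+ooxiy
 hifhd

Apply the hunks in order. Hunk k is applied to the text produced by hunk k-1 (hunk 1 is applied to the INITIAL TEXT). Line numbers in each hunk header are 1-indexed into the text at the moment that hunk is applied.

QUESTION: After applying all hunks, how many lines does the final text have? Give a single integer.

Hunk 1: at line 3 remove [mzvh,xnb,iwz] add [pxauw,munez] -> 11 lines: xmfap zcgxl lppiz mgh pxauw munez zswle vwl twxti hifhd uripn
Hunk 2: at line 3 remove [pxauw,munez] add [llwhd,jhcog] -> 11 lines: xmfap zcgxl lppiz mgh llwhd jhcog zswle vwl twxti hifhd uripn
Hunk 3: at line 3 remove [llwhd] add [tyl,hppgl] -> 12 lines: xmfap zcgxl lppiz mgh tyl hppgl jhcog zswle vwl twxti hifhd uripn
Hunk 4: at line 4 remove [hppgl,jhcog,zswle] add [wpgn,qqbm,lrm] -> 12 lines: xmfap zcgxl lppiz mgh tyl wpgn qqbm lrm vwl twxti hifhd uripn
Hunk 5: at line 5 remove [qqbm,lrm] add [wxw] -> 11 lines: xmfap zcgxl lppiz mgh tyl wpgn wxw vwl twxti hifhd uripn
Hunk 6: at line 3 remove [tyl] add [cdx,kpj,uhp] -> 13 lines: xmfap zcgxl lppiz mgh cdx kpj uhp wpgn wxw vwl twxti hifhd uripn
Hunk 7: at line 9 remove [vwl,twxti] add [rfhpk,nqwl,ooxiy] -> 14 lines: xmfap zcgxl lppiz mgh cdx kpj uhp wpgn wxw rfhpk nqwl ooxiy hifhd uripn
Final line count: 14

Answer: 14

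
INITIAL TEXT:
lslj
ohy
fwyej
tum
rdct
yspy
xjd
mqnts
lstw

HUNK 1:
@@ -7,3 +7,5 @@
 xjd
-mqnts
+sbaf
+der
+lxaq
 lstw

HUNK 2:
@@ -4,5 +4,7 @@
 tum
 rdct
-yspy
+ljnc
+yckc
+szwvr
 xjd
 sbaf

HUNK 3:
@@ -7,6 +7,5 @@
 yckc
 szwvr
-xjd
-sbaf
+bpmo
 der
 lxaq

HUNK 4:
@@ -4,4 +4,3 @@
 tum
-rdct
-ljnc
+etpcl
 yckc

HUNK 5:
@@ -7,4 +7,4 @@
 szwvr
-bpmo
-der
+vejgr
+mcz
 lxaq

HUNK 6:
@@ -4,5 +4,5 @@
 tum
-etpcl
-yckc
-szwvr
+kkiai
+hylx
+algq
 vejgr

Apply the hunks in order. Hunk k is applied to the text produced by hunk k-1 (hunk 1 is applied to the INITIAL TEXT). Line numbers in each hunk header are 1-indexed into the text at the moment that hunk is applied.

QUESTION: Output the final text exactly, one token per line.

Answer: lslj
ohy
fwyej
tum
kkiai
hylx
algq
vejgr
mcz
lxaq
lstw

Derivation:
Hunk 1: at line 7 remove [mqnts] add [sbaf,der,lxaq] -> 11 lines: lslj ohy fwyej tum rdct yspy xjd sbaf der lxaq lstw
Hunk 2: at line 4 remove [yspy] add [ljnc,yckc,szwvr] -> 13 lines: lslj ohy fwyej tum rdct ljnc yckc szwvr xjd sbaf der lxaq lstw
Hunk 3: at line 7 remove [xjd,sbaf] add [bpmo] -> 12 lines: lslj ohy fwyej tum rdct ljnc yckc szwvr bpmo der lxaq lstw
Hunk 4: at line 4 remove [rdct,ljnc] add [etpcl] -> 11 lines: lslj ohy fwyej tum etpcl yckc szwvr bpmo der lxaq lstw
Hunk 5: at line 7 remove [bpmo,der] add [vejgr,mcz] -> 11 lines: lslj ohy fwyej tum etpcl yckc szwvr vejgr mcz lxaq lstw
Hunk 6: at line 4 remove [etpcl,yckc,szwvr] add [kkiai,hylx,algq] -> 11 lines: lslj ohy fwyej tum kkiai hylx algq vejgr mcz lxaq lstw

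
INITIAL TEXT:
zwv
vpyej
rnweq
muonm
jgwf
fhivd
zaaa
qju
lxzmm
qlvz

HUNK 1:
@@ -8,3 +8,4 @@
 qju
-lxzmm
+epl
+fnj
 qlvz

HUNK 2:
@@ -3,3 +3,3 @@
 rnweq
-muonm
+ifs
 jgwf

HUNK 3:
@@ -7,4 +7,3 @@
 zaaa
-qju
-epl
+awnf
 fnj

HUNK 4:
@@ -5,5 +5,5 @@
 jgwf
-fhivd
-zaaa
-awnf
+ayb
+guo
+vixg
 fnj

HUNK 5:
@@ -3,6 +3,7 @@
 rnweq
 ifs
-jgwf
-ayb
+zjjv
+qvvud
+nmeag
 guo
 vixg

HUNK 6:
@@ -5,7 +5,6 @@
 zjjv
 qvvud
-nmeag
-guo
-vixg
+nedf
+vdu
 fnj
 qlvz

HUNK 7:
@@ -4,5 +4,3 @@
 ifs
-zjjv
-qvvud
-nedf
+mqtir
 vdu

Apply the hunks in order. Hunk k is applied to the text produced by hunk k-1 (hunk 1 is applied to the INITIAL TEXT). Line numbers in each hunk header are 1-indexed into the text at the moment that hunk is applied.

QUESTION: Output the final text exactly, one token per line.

Hunk 1: at line 8 remove [lxzmm] add [epl,fnj] -> 11 lines: zwv vpyej rnweq muonm jgwf fhivd zaaa qju epl fnj qlvz
Hunk 2: at line 3 remove [muonm] add [ifs] -> 11 lines: zwv vpyej rnweq ifs jgwf fhivd zaaa qju epl fnj qlvz
Hunk 3: at line 7 remove [qju,epl] add [awnf] -> 10 lines: zwv vpyej rnweq ifs jgwf fhivd zaaa awnf fnj qlvz
Hunk 4: at line 5 remove [fhivd,zaaa,awnf] add [ayb,guo,vixg] -> 10 lines: zwv vpyej rnweq ifs jgwf ayb guo vixg fnj qlvz
Hunk 5: at line 3 remove [jgwf,ayb] add [zjjv,qvvud,nmeag] -> 11 lines: zwv vpyej rnweq ifs zjjv qvvud nmeag guo vixg fnj qlvz
Hunk 6: at line 5 remove [nmeag,guo,vixg] add [nedf,vdu] -> 10 lines: zwv vpyej rnweq ifs zjjv qvvud nedf vdu fnj qlvz
Hunk 7: at line 4 remove [zjjv,qvvud,nedf] add [mqtir] -> 8 lines: zwv vpyej rnweq ifs mqtir vdu fnj qlvz

Answer: zwv
vpyej
rnweq
ifs
mqtir
vdu
fnj
qlvz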